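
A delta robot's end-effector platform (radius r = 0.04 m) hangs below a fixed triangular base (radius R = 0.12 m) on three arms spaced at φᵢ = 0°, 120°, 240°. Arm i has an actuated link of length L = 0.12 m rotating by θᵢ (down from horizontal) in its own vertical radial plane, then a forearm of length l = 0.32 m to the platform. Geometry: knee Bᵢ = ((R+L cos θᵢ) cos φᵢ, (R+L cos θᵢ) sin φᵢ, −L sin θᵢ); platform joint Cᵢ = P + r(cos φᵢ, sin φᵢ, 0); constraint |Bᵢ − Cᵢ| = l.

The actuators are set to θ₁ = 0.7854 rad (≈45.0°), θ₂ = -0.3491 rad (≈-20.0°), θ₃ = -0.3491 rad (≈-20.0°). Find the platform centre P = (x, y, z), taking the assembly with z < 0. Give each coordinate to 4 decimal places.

(-0.1199, 0.0000, -0.2309)

arm 1 at φ=0.0°: e+L cos θ1 = 0.1649;  S1 = (0.1649, 0.0000, -0.0849)
arm 2 at φ=120.0°: e+L cos θ2 = 0.1928;  S2 = (-0.0964, 0.1669, 0.0410)
arm 3 at φ=240.0°: e+L cos θ3 = 0.1928;  S3 = (-0.0964, -0.1669, 0.0410)
subtract pairs → two planes through P
linear system: -0.5225x+0.3339y = 0.0045−0.2518z; -0.5225x+-0.3339y = 0.0045−0.2518z
det = 0.3489;  x = -0.0085+0.4819z,  y = 0.0000+0.0000z
quadratic in z: (1.2323)z²+(0.0026)z+(-0.0651)=0, √Δ=0.5666 → z ∈ {-0.2309, 0.2289}; z = -0.2309 (taking z<0)
x = -0.1199, y = 0.0000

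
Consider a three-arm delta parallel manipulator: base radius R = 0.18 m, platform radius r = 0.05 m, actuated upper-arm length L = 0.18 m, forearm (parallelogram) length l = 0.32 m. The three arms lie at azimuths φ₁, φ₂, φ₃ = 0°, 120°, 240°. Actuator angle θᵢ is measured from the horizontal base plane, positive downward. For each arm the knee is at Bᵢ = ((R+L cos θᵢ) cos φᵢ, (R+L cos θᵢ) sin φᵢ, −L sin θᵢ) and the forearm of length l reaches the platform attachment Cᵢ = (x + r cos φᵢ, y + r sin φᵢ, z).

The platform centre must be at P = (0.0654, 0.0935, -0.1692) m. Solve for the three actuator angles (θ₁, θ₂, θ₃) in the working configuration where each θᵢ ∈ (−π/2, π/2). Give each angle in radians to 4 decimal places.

θ₁ = -0.0869, θ₂ = 0.0872, θ₃ = 1.1342

arm 1 (φ=0.0°): x'=0.0654, y'=0.0935
  A cos θ + B sin θ = C:  0.0646·cos θ + -0.1692·sin θ = 0.0790
  γ=atan2(-0.1692,0.0646)=-1.2061;  ψ=arccos(0.4364)=1.1192;  θ1=γ+ψ≈-0.0869
rotate P by −φ2: (0.0483, -0.1034, -0.1692)
  A cos θ + B sin θ = C:  0.0817·cos θ + -0.1692·sin θ = 0.0667
  √(A²+B²)=0.1879;  θ2 = -1.1208+1.2081 ≈ 0.0872
rotate P by −φ3: (-0.1137, 0.0099, -0.1692)
  e−x'=0.2437;  (l²−L²−(e−x')²−y'²−z²)/2L = -0.0503
  θ3 = atan2(B,A) + arccos(C/0.2967) = 1.1342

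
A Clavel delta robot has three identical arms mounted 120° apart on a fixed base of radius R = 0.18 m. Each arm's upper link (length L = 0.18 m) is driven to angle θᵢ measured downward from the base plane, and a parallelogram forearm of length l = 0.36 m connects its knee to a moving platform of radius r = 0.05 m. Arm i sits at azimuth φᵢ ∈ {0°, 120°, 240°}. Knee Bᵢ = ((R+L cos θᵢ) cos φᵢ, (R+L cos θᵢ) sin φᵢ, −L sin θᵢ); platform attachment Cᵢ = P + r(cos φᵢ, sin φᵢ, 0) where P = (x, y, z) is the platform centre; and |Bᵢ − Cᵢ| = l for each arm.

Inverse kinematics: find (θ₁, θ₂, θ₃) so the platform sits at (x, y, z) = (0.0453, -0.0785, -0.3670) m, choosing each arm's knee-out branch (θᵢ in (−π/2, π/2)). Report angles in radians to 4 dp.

arm 1 (φ=0.0°): x'=0.0453, y'=-0.0785
  e−x'=0.0847;  (l²−L²−(e−x')²−y'²−z²)/2L = -0.1412
  √(A²+B²)=0.3766;  θ1 = -1.3440+1.9550 ≈ 0.6110
arm 2 (φ=120.0°): x'=-0.0906, y'=0.0000
  e−x'=0.2206;  (l²−L²−(e−x')²−y'²−z²)/2L = -0.2394
  θ2 = atan2(B,A) + arccos(C/0.4282) = 1.1344
arm 3 (φ=240.0°): x'=0.0453, y'=0.0785
  A cos θ + B sin θ = C:  0.0847·cos θ + -0.3670·sin θ = -0.1412
  γ=atan2(-0.3670,0.0847)=-1.3441;  ψ=arccos(-0.3748)=1.9550;  θ3=γ+ψ≈0.6109

θ₁ = 0.6110, θ₂ = 1.1344, θ₃ = 0.6109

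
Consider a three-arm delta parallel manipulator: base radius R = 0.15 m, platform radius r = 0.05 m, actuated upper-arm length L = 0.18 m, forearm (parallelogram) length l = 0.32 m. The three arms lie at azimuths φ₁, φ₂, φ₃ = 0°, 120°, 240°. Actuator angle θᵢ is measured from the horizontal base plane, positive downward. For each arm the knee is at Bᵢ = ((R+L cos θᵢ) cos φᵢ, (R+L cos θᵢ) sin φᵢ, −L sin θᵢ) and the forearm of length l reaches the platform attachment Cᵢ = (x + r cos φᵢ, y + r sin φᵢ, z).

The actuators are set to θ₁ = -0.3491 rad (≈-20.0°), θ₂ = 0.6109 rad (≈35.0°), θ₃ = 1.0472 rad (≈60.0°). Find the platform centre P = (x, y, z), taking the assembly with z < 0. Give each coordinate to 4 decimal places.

centre 1 = (0.2691·cos0.0°, 0.2691·sin0.0°, 0.0616) = (0.2691, 0.0000, 0.0616)
φ2=120.0°: virtual centre (-0.1237, 0.2143, -0.1032), radius l
φ3=240.0°: virtual centre (-0.0950, -0.1645, -0.1559), radius l
eliminate P² terms by subtracting sphere 1 from 2 and 3
[-0.7857 0.4286 -0.3296]·P = -0.0043;  [-0.7283 -0.3291 -0.4349]·P = -0.0158
det = 0.5707;  x = 0.0144+-0.5167z,  y = 0.0163+-0.1781z
into |P−centre ₁|² = l²: 1.2987z² + 0.1343z + -0.0334 = 0;  Δ = 0.1918;  z = -0.2203 or 0.1169 → z<0 root = -0.2203
x = 0.1282, y = 0.0555

(0.1282, 0.0555, -0.2203)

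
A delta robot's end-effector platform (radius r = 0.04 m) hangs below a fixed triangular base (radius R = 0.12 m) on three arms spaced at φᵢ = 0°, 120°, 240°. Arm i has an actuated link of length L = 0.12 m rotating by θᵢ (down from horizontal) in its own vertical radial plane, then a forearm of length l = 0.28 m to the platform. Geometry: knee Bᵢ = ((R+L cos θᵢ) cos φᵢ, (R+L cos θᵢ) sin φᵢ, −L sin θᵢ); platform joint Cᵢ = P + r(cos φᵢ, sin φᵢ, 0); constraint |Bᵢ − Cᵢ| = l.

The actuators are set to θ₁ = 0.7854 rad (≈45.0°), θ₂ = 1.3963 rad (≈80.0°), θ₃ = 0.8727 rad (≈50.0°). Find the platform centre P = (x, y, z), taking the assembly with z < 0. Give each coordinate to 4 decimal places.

φ1=0.0°: virtual centre (0.1649, 0.0000, -0.0849), radius l
O2 = (0.1008·cos120.0°, 0.1008·sin120.0°, -0.1182) = (-0.0504, 0.0873, -0.1182)
arm 3 at φ=240.0°: ρ3 = 0.1571;  O3 = (-0.0786, -0.1361, -0.0919)
eliminate P² terms by subtracting sphere 1 from 2 and 3
linear system: -0.4305x+0.1746y = -0.0102−-0.0666z; -0.4868x+-0.2722y = -0.0012−-0.0142z
det = 0.2022;  x = 0.0149+-0.1019z,  y = -0.0220+0.1303z
into |P−O₁|² = l²: 1.0274z² + 0.1945z + -0.0482 = 0;  Δ = 0.2360;  z = -0.3311 or 0.1417 → z<0 root = -0.3311
x = 0.0486, y = -0.0652

(0.0486, -0.0652, -0.3311)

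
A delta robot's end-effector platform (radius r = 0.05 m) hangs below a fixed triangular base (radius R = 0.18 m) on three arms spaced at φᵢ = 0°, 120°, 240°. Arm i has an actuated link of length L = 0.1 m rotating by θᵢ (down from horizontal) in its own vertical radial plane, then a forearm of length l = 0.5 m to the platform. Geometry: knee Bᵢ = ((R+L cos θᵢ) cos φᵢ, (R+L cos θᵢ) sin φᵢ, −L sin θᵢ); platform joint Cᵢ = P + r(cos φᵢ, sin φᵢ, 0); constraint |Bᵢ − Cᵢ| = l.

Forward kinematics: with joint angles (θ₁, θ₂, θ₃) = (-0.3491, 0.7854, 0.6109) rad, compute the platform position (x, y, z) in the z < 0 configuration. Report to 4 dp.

S1 = (0.2240·cos0.0°, 0.2240·sin0.0°, 0.0342) = (0.2240, 0.0000, 0.0342)
φ2=120.0°: virtual centre (-0.1004, 0.1738, -0.0707), radius l
arm 3 at φ=240.0°: e+L cos θ3 = 0.2119;  S3 = (-0.1060, -0.1835, -0.0574)
|S₂|²−|S₁|² = -0.0060;  |S₃|²−|S₁|² = -0.0031
plane₁₂: -0.6486x+0.3476y+-0.2098z = -0.0060
Cramer: x(z) = 0.0071-0.3009z;  y(z) = -0.0042+0.0421z
quadratic in z: (1.0923)z²+(0.0618)z+(-0.2018)=0, √Δ=0.9410 → z ∈ {-0.4590, 0.4024}; z = -0.4590 (taking z<0)
x = 0.1452, y = -0.0235

(0.1452, -0.0235, -0.4590)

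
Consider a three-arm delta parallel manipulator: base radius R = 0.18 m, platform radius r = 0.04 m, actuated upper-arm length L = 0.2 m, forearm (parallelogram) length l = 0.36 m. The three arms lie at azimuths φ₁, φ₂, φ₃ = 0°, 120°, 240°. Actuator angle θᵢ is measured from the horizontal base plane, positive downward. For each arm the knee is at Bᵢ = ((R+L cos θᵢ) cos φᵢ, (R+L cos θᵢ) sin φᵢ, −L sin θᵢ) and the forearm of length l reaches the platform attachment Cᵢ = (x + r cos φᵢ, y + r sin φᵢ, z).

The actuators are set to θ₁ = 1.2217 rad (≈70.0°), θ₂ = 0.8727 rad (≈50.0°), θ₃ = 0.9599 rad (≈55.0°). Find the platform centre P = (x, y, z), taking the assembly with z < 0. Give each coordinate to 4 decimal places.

(-0.0589, 0.0134, -0.4287)

φ1=0.0°: virtual centre (0.2084, 0.0000, -0.1879), radius l
arm 2 at φ=120.0°: (R−r)+L cos θ2 = 0.2686;  O2 = (-0.1343, 0.2326, -0.1532)
arm 3 at φ=240.0°: (R−r)+L cos θ3 = 0.2547;  O3 = (-0.1274, -0.2206, -0.1638)
subtract pairs → two planes through P
[-0.6854 0.4651 0.0694]·P = 0.0168;  [-0.6715 -0.4412 0.0482]·P = 0.0130
det = 0.6147;  x = -0.0219+0.0863z,  y = 0.0039+-0.0221z
into |P−O₁|² = l²: 1.0079z² + 0.3359z + -0.0412 = 0;  Δ = 0.2791;  z = -0.4287 or 0.0954 → z<0 root = -0.4287
x = -0.0589, y = 0.0134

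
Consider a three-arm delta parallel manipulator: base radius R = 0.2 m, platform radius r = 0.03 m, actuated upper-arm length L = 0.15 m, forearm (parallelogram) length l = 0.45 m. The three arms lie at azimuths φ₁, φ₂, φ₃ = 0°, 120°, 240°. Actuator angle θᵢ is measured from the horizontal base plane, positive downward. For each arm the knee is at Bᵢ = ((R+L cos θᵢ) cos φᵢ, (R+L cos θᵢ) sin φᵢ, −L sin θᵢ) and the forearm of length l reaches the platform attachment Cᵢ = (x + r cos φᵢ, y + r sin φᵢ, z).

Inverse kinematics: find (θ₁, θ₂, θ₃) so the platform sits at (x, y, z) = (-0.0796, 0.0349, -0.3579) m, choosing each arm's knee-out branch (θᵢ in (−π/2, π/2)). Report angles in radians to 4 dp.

rotate P by −φ1: (-0.0796, 0.0349, -0.3579)
  e−x'=0.2496;  (l²−L²−(e−x')²−y'²−z²)/2L = -0.0387
  γ=atan2(-0.3579,0.2496)=-0.9618;  ψ=arccos(-0.0887)=1.6596;  θ1=γ+ψ≈0.6978
φ2=120.0° → target in arm frame (0.0700, 0.0515)
  A cos θ + B sin θ = C:  0.1000·cos θ + -0.3579·sin θ = 0.1309
  θ2 = atan2(B,A) + arccos(C/0.3716) = -0.0875
arm 3 (φ=240.0°): x'=0.0096, y'=-0.0864
  A=0.1604, B=-0.3579, C=(l²−L²−A²−y'²−z²)/(2L)=0.0624
  √(A²+B²)=0.3922;  θ3 = -1.1494+1.4111 ≈ 0.2617

θ₁ = 0.6978, θ₂ = -0.0875, θ₃ = 0.2617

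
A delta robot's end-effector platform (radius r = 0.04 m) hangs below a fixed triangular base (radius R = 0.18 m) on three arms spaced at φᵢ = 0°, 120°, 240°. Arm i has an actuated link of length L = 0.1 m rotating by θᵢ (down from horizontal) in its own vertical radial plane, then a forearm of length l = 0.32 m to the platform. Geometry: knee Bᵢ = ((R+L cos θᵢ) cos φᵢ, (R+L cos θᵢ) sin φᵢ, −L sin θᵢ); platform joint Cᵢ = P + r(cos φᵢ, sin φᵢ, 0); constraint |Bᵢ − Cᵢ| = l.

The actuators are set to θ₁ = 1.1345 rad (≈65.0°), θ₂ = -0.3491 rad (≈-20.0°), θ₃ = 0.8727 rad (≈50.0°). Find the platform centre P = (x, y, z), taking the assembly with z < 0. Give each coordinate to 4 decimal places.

(-0.0759, 0.0839, -0.2601)

φ1=0.0°: virtual centre (0.1823, 0.0000, -0.0906), radius l
arm 2 at φ=120.0°: (R−r)+L cos θ2 = 0.2340;  S2 = (-0.1170, 0.2026, 0.0342)
φ3=240.0°: virtual centre (-0.1021, -0.1769, -0.0766), radius l
eliminate P² terms by subtracting sphere 1 from 2 and 3
plane₁₂: -0.5985x+0.4052y+0.2497z = 0.0145
Cramer: x(z) = -0.0172+0.2255z;  y(z) = 0.0103-0.2832z
into |P−S₁|² = l²: 1.1310z² + 0.0855z + -0.0543 = 0;  Δ = 0.2529;  z = -0.2601 or 0.1845 → z<0 root = -0.2601
x = -0.0759, y = 0.0839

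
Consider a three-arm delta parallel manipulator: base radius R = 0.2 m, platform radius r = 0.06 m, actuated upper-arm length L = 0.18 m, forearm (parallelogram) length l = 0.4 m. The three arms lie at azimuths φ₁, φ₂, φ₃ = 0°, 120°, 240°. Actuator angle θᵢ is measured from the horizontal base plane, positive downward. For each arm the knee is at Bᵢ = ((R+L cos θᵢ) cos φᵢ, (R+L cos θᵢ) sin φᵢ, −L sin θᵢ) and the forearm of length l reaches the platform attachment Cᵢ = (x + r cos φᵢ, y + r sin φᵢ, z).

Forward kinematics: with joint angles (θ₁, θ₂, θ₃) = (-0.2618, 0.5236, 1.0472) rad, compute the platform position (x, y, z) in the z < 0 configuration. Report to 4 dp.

centre 1 = (0.3139·cos0.0°, 0.3139·sin0.0°, 0.0466) = (0.3139, 0.0000, 0.0466)
centre 2 = (0.2959·cos120.0°, 0.2959·sin120.0°, -0.0900) = (-0.1479, 0.2562, -0.0900)
φ3=240.0°: virtual centre (-0.1150, -0.1992, -0.1559), radius l
eliminate P² terms by subtracting sphere 1 from 2 and 3
linear system: -0.9236x+0.5125y = -0.0050−-0.2732z; -0.8577x+-0.3984y = -0.0235−-0.4049z
Cramer: x(z) = 0.0174-0.3918z;  y(z) = 0.0215-0.1730z
into |P−centre ₁|² = l²: 1.1834z² + 0.1317z + -0.0695 = 0;  Δ = 0.3462;  z = -0.3042 or 0.1930 → z<0 root = -0.3042
x = 0.1366, y = 0.0741

(0.1366, 0.0741, -0.3042)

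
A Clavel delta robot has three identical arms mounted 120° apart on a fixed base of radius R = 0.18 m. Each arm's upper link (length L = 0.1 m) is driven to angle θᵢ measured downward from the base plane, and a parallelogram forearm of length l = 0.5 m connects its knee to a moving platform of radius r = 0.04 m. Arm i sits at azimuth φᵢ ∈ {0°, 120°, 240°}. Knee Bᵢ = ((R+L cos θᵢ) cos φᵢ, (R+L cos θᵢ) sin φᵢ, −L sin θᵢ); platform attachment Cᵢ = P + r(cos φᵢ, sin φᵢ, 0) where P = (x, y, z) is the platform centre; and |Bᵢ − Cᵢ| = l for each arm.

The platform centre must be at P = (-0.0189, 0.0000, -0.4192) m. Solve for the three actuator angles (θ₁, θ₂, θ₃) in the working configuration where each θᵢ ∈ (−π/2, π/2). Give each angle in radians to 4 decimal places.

arm 1 (φ=0.0°): x'=-0.0189, y'=0.0000
  e−x'=0.1589;  (l²−L²−(e−x')²−y'²−z²)/2L = 0.1951
  √(A²+B²)=0.4483;  θ1 = -1.2085+1.1205 ≈ -0.0880
arm 2 (φ=120.0°): x'=0.0094, y'=0.0164
  A cos θ + B sin θ = C:  0.1305·cos θ + -0.4192·sin θ = 0.2348
  γ=atan2(-0.4192,0.1305)=-1.2689;  ψ=arccos(0.5348)=1.0065;  θ2=γ+ψ≈-0.2623
arm 3 (φ=240.0°): x'=0.0095, y'=-0.0164
  A=0.1305, B=-0.4192, C=(l²−L²−A²−y'²−z²)/(2L)=0.2348
  √(A²+B²)=0.4391;  θ3 = -1.2689+1.0065 ≈ -0.2623

θ₁ = -0.0880, θ₂ = -0.2623, θ₃ = -0.2623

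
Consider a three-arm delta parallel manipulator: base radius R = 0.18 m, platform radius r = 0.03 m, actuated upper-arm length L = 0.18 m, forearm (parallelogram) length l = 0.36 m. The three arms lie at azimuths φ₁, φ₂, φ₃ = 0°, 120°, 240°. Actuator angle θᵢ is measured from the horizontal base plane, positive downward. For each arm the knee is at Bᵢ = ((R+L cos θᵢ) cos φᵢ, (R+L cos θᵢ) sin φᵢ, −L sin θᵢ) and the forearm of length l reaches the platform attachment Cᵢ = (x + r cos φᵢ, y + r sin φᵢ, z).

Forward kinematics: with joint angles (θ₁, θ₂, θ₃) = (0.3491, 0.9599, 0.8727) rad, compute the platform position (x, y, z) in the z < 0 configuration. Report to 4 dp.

(0.0797, -0.0123, -0.3301)

arm 1 at φ=0.0°: (R−r)+L cos θ1 = 0.3191;  O1 = (0.3191, 0.0000, -0.0616)
O2 = (0.2532·cos120.0°, 0.2532·sin120.0°, -0.1474) = (-0.1266, 0.2193, -0.1474)
φ3=240.0°: virtual centre (-0.1328, -0.2301, -0.1379), radius l
|O₂|²−|O₁|² = -0.0198;  |O₃|²−|O₁|² = -0.0160
linear system: -0.8915x+0.4386y = -0.0198−-0.1717z; -0.9040x+-0.4602y = -0.0160−-0.1526z
Cramer: x(z) = 0.0200-0.1810z;  y(z) = -0.0044+0.0238z
into |P−O₁|² = l²: 1.0333z² + 0.2312z + -0.0363 = 0;  Δ = 0.2035;  z = -0.3301 or 0.1064 → z<0 root = -0.3301
x = 0.0797, y = -0.0123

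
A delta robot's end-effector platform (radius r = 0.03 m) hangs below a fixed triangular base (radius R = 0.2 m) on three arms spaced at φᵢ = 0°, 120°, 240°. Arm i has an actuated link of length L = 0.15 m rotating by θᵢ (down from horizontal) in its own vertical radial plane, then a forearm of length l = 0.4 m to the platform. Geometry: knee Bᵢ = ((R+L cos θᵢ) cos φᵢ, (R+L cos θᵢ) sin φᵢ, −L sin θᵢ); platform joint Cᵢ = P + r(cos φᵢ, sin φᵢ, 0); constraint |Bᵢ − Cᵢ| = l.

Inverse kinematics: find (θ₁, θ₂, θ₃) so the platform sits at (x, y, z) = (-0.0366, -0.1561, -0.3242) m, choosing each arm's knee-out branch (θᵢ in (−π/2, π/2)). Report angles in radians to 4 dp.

θ₁ = 0.8726, θ₂ = 1.2217, θ₃ = -0.2620

rotate P by −φ1: (-0.0366, -0.1561, -0.3242)
  e−x'=0.2066;  (l²−L²−(e−x')²−y'²−z²)/2L = -0.1155
  √(A²+B²)=0.3844;  θ1 = -1.0034+1.8760 ≈ 0.8726
arm 2 (φ=120.0°): x'=-0.1169, y'=0.1097
  A cos θ + B sin θ = C:  0.2869·cos θ + -0.3242·sin θ = -0.2065
  √(A²+B²)=0.4329;  θ2 = -0.8464+2.0681 ≈ 1.2217
φ3=240.0° → target in arm frame (0.1535, 0.0464)
  e−x'=0.0165;  (l²−L²−(e−x')²−y'²−z²)/2L = 0.0999
  θ3 = atan2(B,A) + arccos(C/0.3246) = -0.2620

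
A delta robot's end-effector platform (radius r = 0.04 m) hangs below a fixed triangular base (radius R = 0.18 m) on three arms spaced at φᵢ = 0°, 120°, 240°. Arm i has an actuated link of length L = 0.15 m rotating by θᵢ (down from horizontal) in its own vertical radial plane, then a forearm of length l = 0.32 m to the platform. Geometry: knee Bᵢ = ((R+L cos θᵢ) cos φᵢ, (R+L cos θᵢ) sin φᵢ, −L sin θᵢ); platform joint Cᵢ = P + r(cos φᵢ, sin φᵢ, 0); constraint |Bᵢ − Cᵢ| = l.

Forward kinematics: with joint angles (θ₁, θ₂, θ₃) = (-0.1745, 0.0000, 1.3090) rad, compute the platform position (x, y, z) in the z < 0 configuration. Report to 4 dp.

φ1=0.0°: virtual centre (0.2877, 0.0000, 0.0260), radius l
S2 = (0.2900·cos120.0°, 0.2900·sin120.0°, 0.0000) = (-0.1450, 0.2511, 0.0000)
arm 3 at φ=240.0°: ρ3 = 0.1788;  S3 = (-0.0894, -0.1549, -0.1449)
|S₂|²−|S₁|² = 0.0006;  |S₃|²−|S₁|² = -0.0305
linear system: -0.8654x+0.5023y = 0.0006−-0.0521z; -0.7543x+-0.3097y = -0.0305−-0.3419z
det = 0.6469;  x = 0.0234+-0.2904z,  y = 0.0415+-0.3966z
into |P−S₁|² = l²: 1.2416z² + 0.0685z + -0.0301 = 0;  Δ = 0.1543;  z = -0.1857 or 0.1306 → z<0 root = -0.1857
x = 0.0773, y = 0.1152

(0.0773, 0.1152, -0.1857)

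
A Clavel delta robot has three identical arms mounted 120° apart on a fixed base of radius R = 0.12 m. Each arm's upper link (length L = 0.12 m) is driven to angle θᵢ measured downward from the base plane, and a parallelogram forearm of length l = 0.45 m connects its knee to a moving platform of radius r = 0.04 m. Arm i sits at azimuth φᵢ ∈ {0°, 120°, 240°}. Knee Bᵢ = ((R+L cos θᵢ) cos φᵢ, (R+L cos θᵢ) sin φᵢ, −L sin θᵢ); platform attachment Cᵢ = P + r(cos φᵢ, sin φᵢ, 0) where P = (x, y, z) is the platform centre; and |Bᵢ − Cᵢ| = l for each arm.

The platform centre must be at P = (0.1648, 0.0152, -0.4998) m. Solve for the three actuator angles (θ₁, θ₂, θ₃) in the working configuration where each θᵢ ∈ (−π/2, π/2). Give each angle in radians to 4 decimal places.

φ1=0.0° → target in arm frame (0.1648, 0.0152)
  e−x'=-0.0848;  (l²−L²−(e−x')²−y'²−z²)/2L = -0.2880
  θ1 = atan2(B,A) + arccos(C/0.5069) = 0.4362
φ2=120.0° → target in arm frame (-0.0692, -0.1503)
  e−x'=0.1492;  (l²−L²−(e−x')²−y'²−z²)/2L = -0.4440
  √(A²+B²)=0.5216;  θ2 = -1.2806+2.5892 ≈ 1.3086
rotate P by −φ3: (-0.0956, 0.1351, -0.4998)
  e−x'=0.1756;  (l²−L²−(e−x')²−y'²−z²)/2L = -0.4616
  θ3 = atan2(B,A) + arccos(C/0.5297) = 1.3957

θ₁ = 0.4362, θ₂ = 1.3086, θ₃ = 1.3957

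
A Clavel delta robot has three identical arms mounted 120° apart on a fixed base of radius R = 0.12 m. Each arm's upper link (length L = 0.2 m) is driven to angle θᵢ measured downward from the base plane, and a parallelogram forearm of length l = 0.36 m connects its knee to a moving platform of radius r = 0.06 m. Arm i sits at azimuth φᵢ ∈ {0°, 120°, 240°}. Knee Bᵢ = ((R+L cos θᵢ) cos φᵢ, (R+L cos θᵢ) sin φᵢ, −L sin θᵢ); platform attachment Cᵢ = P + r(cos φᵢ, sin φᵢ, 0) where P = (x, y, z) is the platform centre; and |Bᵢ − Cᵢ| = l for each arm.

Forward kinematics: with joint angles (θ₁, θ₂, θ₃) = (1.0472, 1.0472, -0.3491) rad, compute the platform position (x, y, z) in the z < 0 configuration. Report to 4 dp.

arm 1 at φ=0.0°: (R−r)+L cos θ1 = 0.1600;  S1 = (0.1600, 0.0000, -0.1732)
S2 = (0.1600·cos120.0°, 0.1600·sin120.0°, -0.1732) = (-0.0800, 0.1386, -0.1732)
arm 3 at φ=240.0°: (R−r)+L cos θ3 = 0.2479;  S3 = (-0.1240, -0.2147, 0.0684)
|S₂|²−|S₁|² = 0.0000;  |S₃|²−|S₁|² = 0.0106
linear system: -0.4800x+0.2771y = 0.0000−0.0000z; -0.5679x+-0.4294y = 0.0106−0.4832z
Cramer: x(z) = -0.0080+0.3684z;  y(z) = -0.0139+0.6381z
into |P−S₁|² = l²: 1.5428z² + 0.2048z + -0.0712 = 0;  Δ = 0.4811;  z = -0.2912 or 0.1584 → z<0 root = -0.2912
x = -0.1153, y = -0.1997

(-0.1153, -0.1997, -0.2912)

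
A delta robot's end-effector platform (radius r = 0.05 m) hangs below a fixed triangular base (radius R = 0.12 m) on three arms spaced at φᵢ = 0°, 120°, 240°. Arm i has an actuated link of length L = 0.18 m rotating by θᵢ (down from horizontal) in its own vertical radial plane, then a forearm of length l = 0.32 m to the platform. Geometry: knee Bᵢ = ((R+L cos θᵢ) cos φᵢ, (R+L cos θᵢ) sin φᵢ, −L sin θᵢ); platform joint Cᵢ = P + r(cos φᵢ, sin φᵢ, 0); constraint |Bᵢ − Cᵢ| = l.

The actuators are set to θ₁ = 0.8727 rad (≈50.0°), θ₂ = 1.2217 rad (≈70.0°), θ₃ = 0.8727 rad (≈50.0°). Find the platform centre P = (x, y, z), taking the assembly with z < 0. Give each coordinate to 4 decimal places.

φ1=0.0°: virtual centre (0.1857, 0.0000, -0.1379), radius l
O2 = (0.1316·cos120.0°, 0.1316·sin120.0°, -0.1691) = (-0.0658, 0.1139, -0.1691)
φ3=240.0°: virtual centre (-0.0928, -0.1608, -0.1379), radius l
subtract pairs → two planes through P
plane₁₂: -0.5030x+0.2279y+-0.0625z = -0.0076
det = 0.2887;  x = 0.0084+-0.0696z,  y = -0.0146+0.1206z
sphere 1 gives Az²+Bz+C=0 with A=1.0194, B=0.2969, C=-0.0518;  B²−4AC=0.2992;  roots -0.4139, 0.1226;  negative root z = -0.4139
x = 0.0373, y = -0.0645

(0.0373, -0.0645, -0.4139)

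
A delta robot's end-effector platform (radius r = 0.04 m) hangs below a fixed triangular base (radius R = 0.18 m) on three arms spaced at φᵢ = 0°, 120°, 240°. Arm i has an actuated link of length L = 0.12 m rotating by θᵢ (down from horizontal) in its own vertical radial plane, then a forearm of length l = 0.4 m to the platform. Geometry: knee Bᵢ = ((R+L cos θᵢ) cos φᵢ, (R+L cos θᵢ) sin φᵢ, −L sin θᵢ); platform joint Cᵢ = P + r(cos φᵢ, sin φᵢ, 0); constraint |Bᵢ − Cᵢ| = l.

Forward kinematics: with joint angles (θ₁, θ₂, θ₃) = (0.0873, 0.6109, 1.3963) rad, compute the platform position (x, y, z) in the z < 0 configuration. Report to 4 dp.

(0.1184, 0.0977, -0.3718)

centre 1 = (0.2595·cos0.0°, 0.2595·sin0.0°, -0.0105) = (0.2595, 0.0000, -0.0105)
arm 2 at φ=120.0°: ρ2 = 0.2383;  centre 2 = (-0.1191, 0.2064, -0.0688)
arm 3 at φ=240.0°: ρ3 = 0.1608;  centre 3 = (-0.0804, -0.1393, -0.1182)
subtract pairs → two planes through P
linear system: -0.7574x+0.4127y = -0.0059−-0.1167z; -0.6799x+-0.2786y = -0.0276−-0.2154z
Cramer: x(z) = 0.0266-0.2470z;  y(z) = 0.0344-0.1704z
quadratic in z: (1.0901)z²+(0.1243)z+(-0.1044)=0, √Δ=0.6862 → z ∈ {-0.3718, 0.2577}; z = -0.3718 (taking z<0)
x = 0.1184, y = 0.0977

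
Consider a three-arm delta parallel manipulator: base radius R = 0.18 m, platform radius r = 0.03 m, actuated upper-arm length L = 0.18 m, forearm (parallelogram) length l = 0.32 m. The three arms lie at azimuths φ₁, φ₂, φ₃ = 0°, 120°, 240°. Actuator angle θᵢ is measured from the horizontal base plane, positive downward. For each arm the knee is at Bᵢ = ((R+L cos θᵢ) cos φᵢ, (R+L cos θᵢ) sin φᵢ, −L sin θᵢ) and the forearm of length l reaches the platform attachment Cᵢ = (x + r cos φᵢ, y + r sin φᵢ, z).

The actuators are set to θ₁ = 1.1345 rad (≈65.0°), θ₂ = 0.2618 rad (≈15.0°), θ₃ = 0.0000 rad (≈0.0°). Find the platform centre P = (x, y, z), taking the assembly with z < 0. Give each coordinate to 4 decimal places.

(-0.0935, -0.0137, -0.1524)

S1 = (0.2261·cos0.0°, 0.2261·sin0.0°, -0.1631) = (0.2261, 0.0000, -0.1631)
arm 2 at φ=120.0°: ρ2 = 0.3239;  S2 = (-0.1619, 0.2805, -0.0466)
φ3=240.0°: virtual centre (-0.1650, -0.2858, 0.0000), radius l
eliminate P² terms by subtracting sphere 1 from 2 and 3
linear system: -0.7760x+0.5610y = 0.0293−0.2331z; -0.7821x+-0.5716y = 0.0312−0.3263z
Cramer: x(z) = -0.0388+0.3585z;  y(z) = -0.0014+0.0803z
into |P−S₁|² = l²: 1.1349z² + 0.1361z + -0.0056 = 0;  Δ = 0.0440;  z = -0.1524 or 0.0325 → z<0 root = -0.1524
x = -0.0935, y = -0.0137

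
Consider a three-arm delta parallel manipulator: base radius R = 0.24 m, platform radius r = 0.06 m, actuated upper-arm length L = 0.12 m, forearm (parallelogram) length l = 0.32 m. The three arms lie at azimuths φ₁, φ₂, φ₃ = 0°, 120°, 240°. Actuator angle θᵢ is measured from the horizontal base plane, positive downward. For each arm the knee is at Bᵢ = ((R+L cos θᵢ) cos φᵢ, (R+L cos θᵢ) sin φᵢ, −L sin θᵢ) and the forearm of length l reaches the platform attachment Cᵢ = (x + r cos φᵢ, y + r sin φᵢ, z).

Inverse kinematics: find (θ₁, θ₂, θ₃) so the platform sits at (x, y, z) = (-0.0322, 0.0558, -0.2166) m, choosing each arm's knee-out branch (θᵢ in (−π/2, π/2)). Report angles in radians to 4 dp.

θ₁ = 0.8723, θ₂ = 0.0002, θ₃ = 0.8724

rotate P by −φ1: (-0.0322, 0.0558, -0.2166)
  A=0.2122, B=-0.2166, C=(l²−L²−A²−y'²−z²)/(2L)=-0.0294
  √(A²+B²)=0.3032;  θ1 = -0.7957+1.6679 ≈ 0.8723
rotate P by −φ2: (0.0644, 0.0000, -0.2166)
  A cos θ + B sin θ = C:  0.1156·cos θ + -0.2166·sin θ = 0.1155
  θ2 = atan2(B,A) + arccos(C/0.2455) = 0.0002
rotate P by −φ3: (-0.0322, -0.0558, -0.2166)
  e−x'=0.2122;  (l²−L²−(e−x')²−y'²−z²)/2L = -0.0294
  θ3 = atan2(B,A) + arccos(C/0.3032) = 0.8724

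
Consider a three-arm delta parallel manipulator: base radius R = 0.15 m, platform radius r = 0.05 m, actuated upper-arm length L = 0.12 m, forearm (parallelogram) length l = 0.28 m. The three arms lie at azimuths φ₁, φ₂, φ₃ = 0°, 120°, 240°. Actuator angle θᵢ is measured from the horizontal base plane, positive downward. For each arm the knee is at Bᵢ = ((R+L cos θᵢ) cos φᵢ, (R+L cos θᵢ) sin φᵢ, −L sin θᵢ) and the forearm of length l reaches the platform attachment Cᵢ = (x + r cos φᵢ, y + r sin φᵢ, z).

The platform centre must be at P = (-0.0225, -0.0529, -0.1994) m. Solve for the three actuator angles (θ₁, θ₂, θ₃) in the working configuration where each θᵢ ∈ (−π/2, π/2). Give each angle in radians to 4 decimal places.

θ₁ = 0.4361, θ₂ = 0.5239, θ₃ = -0.2620

rotate P by −φ1: (-0.0225, -0.0529, -0.1994)
  A cos θ + B sin θ = C:  0.1225·cos θ + -0.1994·sin θ = 0.0268
  √(A²+B²)=0.2340;  θ1 = -1.0199+1.4560 ≈ 0.4361
φ2=120.0° → target in arm frame (-0.0346, 0.0459)
  e−x'=0.1346;  (l²−L²−(e−x')²−y'²−z²)/2L = 0.0168
  γ=atan2(-0.1994,0.1346)=-0.9772;  ψ=arccos(0.0697)=1.5011;  θ2=γ+ψ≈0.5239
rotate P by −φ3: (0.0571, 0.0070, -0.1994)
  e−x'=0.0429;  (l²−L²−(e−x')²−y'²−z²)/2L = 0.0931
  γ=atan2(-0.1994,0.0429)=-1.3587;  ψ=arccos(0.4565)=1.0967;  θ3=γ+ψ≈-0.2620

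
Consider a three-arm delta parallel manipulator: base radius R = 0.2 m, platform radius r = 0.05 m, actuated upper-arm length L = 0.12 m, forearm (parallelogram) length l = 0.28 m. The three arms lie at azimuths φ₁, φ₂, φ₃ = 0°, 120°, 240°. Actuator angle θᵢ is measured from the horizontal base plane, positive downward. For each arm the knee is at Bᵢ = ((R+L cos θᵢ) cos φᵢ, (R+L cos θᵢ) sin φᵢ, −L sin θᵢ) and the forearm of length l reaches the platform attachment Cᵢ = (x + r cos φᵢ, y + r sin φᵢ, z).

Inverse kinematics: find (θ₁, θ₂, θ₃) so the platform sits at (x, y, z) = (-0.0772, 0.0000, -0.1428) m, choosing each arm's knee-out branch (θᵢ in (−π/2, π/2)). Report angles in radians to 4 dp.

θ₁ = 1.1344, θ₂ = 0.0002, θ₃ = 0.0002

rotate P by −φ1: (-0.0772, 0.0000, -0.1428)
  A=0.2272, B=-0.1428, C=(l²−L²−A²−y'²−z²)/(2L)=-0.0334
  γ=atan2(-0.1428,0.2272)=-0.5611;  ψ=arccos(-0.1244)=1.6955;  θ1=γ+ψ≈1.1344
arm 2 (φ=120.0°): x'=0.0386, y'=0.0669
  A=0.1114, B=-0.1428, C=(l²−L²−A²−y'²−z²)/(2L)=0.1114
  √(A²+B²)=0.1811;  θ2 = -0.9083+0.9085 ≈ 0.0002
rotate P by −φ3: (0.0386, -0.0669, -0.1428)
  A=0.1114, B=-0.1428, C=(l²−L²−A²−y'²−z²)/(2L)=0.1114
  γ=atan2(-0.1428,0.1114)=-0.9083;  ψ=arccos(0.6149)=0.9085;  θ3=γ+ψ≈0.0002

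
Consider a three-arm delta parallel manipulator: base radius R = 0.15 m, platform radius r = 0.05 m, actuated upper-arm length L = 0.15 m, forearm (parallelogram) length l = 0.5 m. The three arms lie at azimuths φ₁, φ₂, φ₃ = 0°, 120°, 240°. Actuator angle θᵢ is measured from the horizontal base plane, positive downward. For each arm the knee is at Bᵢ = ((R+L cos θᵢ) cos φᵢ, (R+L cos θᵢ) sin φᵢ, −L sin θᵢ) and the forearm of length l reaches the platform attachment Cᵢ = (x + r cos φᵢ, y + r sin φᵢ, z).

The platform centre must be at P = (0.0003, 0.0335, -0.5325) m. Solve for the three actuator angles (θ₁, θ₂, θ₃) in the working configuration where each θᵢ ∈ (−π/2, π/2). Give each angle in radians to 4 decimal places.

θ₁ = 0.6108, θ₂ = 0.5237, θ₃ = 0.6982

φ1=0.0° → target in arm frame (0.0003, 0.0335)
  e−x'=0.0997;  (l²−L²−(e−x')²−y'²−z²)/2L = -0.2237
  θ1 = atan2(B,A) + arccos(C/0.5418) = 0.6108
arm 2 (φ=120.0°): x'=0.0289, y'=-0.0170
  A cos θ + B sin θ = C:  0.0711·cos θ + -0.5325·sin θ = -0.2047
  θ2 = atan2(B,A) + arccos(C/0.5372) = 0.5237
rotate P by −φ3: (-0.0292, -0.0165, -0.5325)
  e−x'=0.1292;  (l²−L²−(e−x')²−y'²−z²)/2L = -0.2434
  √(A²+B²)=0.5479;  θ3 = -1.3328+2.0310 ≈ 0.6982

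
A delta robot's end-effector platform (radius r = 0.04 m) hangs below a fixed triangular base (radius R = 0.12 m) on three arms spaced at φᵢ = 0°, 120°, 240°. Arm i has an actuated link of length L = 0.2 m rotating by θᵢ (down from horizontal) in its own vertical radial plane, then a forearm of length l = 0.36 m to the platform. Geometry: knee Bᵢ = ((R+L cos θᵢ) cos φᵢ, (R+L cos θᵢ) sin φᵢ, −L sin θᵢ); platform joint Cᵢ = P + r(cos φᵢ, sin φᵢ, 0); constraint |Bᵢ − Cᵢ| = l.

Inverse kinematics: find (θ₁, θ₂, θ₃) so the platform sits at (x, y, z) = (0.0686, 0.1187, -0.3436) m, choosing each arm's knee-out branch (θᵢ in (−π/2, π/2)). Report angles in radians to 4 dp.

rotate P by −φ1: (0.0686, 0.1187, -0.3436)
  A=0.0114, B=-0.3436, C=(l²−L²−A²−y'²−z²)/(2L)=-0.1067
  √(A²+B²)=0.3438;  θ1 = -1.5376+1.8864 ≈ 0.3487
rotate P by −φ2: (0.0685, -0.1188, -0.3436)
  A cos θ + B sin θ = C:  0.0115·cos θ + -0.3436·sin θ = -0.1067
  √(A²+B²)=0.3438;  θ2 = -1.5373+1.8865 ≈ 0.3492
rotate P by −φ3: (-0.1371, 0.0001, -0.3436)
  A cos θ + B sin θ = C:  0.2171·cos θ + -0.3436·sin θ = -0.1890
  θ3 = atan2(B,A) + arccos(C/0.4064) = 1.0471

θ₁ = 0.3487, θ₂ = 0.3492, θ₃ = 1.0471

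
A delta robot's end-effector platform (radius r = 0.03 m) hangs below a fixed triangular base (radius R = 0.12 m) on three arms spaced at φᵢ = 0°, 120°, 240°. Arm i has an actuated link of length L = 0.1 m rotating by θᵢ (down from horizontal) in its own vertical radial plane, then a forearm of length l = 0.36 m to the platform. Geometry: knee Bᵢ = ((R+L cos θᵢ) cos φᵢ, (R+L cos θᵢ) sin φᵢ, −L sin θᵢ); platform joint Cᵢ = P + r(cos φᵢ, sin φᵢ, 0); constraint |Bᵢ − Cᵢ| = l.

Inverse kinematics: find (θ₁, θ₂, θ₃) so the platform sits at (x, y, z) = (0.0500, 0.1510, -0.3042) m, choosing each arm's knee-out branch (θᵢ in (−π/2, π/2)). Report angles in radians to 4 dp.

θ₁ = 0.0874, θ₂ = -0.2618, θ₃ = 1.1346

rotate P by −φ1: (0.0500, 0.1510, -0.3042)
  A=0.0400, B=-0.3042, C=(l²−L²−A²−y'²−z²)/(2L)=0.0133
  θ1 = atan2(B,A) + arccos(C/0.3068) = 0.0874
rotate P by −φ2: (0.1058, -0.1188, -0.3042)
  A cos θ + B sin θ = C:  -0.0158·cos θ + -0.3042·sin θ = 0.0635
  θ2 = atan2(B,A) + arccos(C/0.3046) = -0.2618
arm 3 (φ=240.0°): x'=-0.1558, y'=-0.0322
  e−x'=0.2458;  (l²−L²−(e−x')²−y'²−z²)/2L = -0.1719
  θ3 = atan2(B,A) + arccos(C/0.3911) = 1.1346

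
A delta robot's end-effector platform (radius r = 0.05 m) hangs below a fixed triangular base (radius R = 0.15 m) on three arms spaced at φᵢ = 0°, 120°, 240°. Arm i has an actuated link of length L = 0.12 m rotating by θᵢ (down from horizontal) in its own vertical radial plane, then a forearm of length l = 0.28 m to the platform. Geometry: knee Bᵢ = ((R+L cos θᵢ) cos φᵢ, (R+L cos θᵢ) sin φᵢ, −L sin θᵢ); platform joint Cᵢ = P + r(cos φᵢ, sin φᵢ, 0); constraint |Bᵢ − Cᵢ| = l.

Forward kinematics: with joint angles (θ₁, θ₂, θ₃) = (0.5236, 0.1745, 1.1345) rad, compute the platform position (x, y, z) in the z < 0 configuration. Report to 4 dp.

(0.0197, 0.0919, -0.2498)

φ1=0.0°: virtual centre (0.2039, 0.0000, -0.0600), radius l
centre 2 = (0.2182·cos120.0°, 0.2182·sin120.0°, -0.0208) = (-0.1091, 0.1889, -0.0208)
φ3=240.0°: virtual centre (-0.0754, -0.1305, -0.1088), radius l
|centre ₂|²−|centre ₁|² = 0.0029;  |centre ₃|²−|centre ₁|² = -0.0106
plane₁₂: -0.6260x+0.3779y+0.0783z = 0.0029
det = 0.3745;  x = 0.0088+-0.0438z,  y = 0.0220+-0.2798z
sphere 1 gives Az²+Bz+C=0 with A=1.0802, B=0.1248, C=-0.0362;  B²−4AC=0.1721;  roots -0.2498, 0.1343;  negative root z = -0.2498
x = 0.0197, y = 0.0919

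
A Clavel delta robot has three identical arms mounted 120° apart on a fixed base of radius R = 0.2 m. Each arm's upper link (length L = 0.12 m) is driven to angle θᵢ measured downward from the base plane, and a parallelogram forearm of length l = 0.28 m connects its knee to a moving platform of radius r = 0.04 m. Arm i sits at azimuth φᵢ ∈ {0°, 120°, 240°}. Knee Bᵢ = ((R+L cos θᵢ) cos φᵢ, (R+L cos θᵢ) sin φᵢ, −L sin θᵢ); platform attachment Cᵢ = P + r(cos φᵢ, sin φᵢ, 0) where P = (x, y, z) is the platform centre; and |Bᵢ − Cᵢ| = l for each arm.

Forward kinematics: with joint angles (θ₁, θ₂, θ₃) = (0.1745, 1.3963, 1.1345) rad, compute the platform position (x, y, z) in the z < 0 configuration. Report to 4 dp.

φ1=0.0°: virtual centre (0.2782, 0.0000, -0.0208), radius l
S2 = (0.1808·cos120.0°, 0.1808·sin120.0°, -0.1182) = (-0.0904, 0.1566, -0.1182)
φ3=240.0°: virtual centre (-0.1054, -0.1825, -0.1088), radius l
eliminate P² terms by subtracting sphere 1 from 2 and 3
linear system: -0.7372x+0.3132y = -0.0312−-0.1947z; -0.7671x+-0.3650y = -0.0216−-0.1758z
Cramer: x(z) = 0.0356-0.2477z;  y(z) = -0.0157+0.0387z
into |P−S₁|² = l²: 1.0628z² + 0.1606z + -0.0189 = 0;  Δ = 0.1060;  z = -0.2288 or 0.0776 → z<0 root = -0.2288
x = 0.0923, y = -0.0245

(0.0923, -0.0245, -0.2288)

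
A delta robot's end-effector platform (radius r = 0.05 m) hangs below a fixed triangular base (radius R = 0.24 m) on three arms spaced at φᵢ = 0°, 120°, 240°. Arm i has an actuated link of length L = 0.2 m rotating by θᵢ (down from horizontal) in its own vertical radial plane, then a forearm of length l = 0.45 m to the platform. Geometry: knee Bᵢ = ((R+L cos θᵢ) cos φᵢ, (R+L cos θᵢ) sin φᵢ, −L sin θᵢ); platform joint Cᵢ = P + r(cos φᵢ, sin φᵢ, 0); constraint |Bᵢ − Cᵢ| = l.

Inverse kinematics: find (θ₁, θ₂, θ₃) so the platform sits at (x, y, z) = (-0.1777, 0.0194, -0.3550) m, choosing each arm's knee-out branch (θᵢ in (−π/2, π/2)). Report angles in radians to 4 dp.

arm 1 (φ=0.0°): x'=-0.1777, y'=0.0194
  e−x'=0.3677;  (l²−L²−(e−x')²−y'²−z²)/2L = -0.2478
  θ1 = atan2(B,A) + arccos(C/0.5111) = 1.3091
φ2=120.0° → target in arm frame (0.1057, 0.1442)
  e−x'=0.0843;  (l²−L²−(e−x')²−y'²−z²)/2L = 0.0214
  θ2 = atan2(B,A) + arccos(C/0.3649) = 0.1745
rotate P by −φ3: (0.0720, -0.1636, -0.3550)
  A=0.1180, B=-0.3550, C=(l²−L²−A²−y'²−z²)/(2L)=-0.0105
  γ=atan2(-0.3550,0.1180)=-1.2500;  ψ=arccos(-0.0281)=1.5989;  θ3=γ+ψ≈0.3489

θ₁ = 1.3091, θ₂ = 0.1745, θ₃ = 0.3489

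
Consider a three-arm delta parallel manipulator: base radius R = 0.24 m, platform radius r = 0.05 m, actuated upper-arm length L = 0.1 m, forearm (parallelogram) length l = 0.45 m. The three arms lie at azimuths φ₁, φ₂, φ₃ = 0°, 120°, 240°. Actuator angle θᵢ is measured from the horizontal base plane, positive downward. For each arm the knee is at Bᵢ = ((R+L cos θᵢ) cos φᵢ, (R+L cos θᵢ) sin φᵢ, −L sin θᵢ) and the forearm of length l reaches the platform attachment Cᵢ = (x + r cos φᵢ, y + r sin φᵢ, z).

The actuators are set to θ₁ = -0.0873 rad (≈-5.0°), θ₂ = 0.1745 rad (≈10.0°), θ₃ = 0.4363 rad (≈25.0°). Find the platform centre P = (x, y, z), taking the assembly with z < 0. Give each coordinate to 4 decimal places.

(0.0346, 0.0216, -0.3614)

centre 1 = (0.2896·cos0.0°, 0.2896·sin0.0°, 0.0087) = (0.2896, 0.0000, 0.0087)
centre 2 = (0.2885·cos120.0°, 0.2885·sin120.0°, -0.0174) = (-0.1442, 0.2498, -0.0174)
φ3=240.0°: virtual centre (-0.1403, -0.2430, -0.0423), radius l
|centre ₂|²−|centre ₁|² = -0.0004;  |centre ₃|²−|centre ₁|² = -0.0034
plane₁₂: -0.8677x+0.4997y+-0.0522z = -0.0004
Cramer: x(z) = 0.0023-0.0896z;  y(z) = 0.0030-0.0512z
sphere 1 gives Az²+Bz+C=0 with A=1.0107, B=0.0338, C=-0.1198;  B²−4AC=0.4856;  roots -0.3614, 0.3280;  negative root z = -0.3614
x = 0.0346, y = 0.0216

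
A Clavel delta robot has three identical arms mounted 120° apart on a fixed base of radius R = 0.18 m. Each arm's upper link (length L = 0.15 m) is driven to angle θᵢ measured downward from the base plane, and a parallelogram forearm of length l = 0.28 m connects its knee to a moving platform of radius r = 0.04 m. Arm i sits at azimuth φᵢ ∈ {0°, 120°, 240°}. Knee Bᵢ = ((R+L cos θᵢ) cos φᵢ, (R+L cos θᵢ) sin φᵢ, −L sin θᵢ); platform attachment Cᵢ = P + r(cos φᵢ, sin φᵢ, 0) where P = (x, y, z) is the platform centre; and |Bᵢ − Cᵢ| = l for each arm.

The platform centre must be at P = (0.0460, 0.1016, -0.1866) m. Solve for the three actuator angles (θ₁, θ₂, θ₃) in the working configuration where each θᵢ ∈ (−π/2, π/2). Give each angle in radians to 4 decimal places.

θ₁ = 0.4360, θ₂ = 0.2620, θ₃ = 1.3960

φ1=0.0° → target in arm frame (0.0460, 0.1016)
  A=0.0940, B=-0.1866, C=(l²−L²−A²−y'²−z²)/(2L)=0.0064
  √(A²+B²)=0.2089;  θ1 = -1.1042+1.5401 ≈ 0.4360
φ2=120.0° → target in arm frame (0.0650, -0.0906)
  A cos θ + B sin θ = C:  0.0750·cos θ + -0.1866·sin θ = 0.0241
  γ=atan2(-0.1866,0.0750)=-1.1886;  ψ=arccos(0.1200)=1.4505;  θ2=γ+ψ≈0.2620
arm 3 (φ=240.0°): x'=-0.1110, y'=-0.0110
  A cos θ + B sin θ = C:  0.2510·cos θ + -0.1866·sin θ = -0.1401
  γ=atan2(-0.1866,0.2510)=-0.6393;  ψ=arccos(-0.4480)=2.0353;  θ3=γ+ψ≈1.3960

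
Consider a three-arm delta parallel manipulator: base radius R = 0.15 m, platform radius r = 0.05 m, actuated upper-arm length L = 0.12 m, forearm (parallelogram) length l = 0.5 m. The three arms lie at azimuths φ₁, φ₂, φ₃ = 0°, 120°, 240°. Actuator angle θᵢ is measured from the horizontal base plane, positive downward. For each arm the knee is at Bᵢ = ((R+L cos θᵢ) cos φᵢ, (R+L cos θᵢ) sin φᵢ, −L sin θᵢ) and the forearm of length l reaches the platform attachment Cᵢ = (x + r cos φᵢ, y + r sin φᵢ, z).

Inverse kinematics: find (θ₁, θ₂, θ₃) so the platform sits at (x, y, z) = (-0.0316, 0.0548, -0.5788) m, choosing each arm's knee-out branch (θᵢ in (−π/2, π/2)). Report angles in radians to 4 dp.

φ1=0.0° → target in arm frame (-0.0316, 0.0548)
  A=0.1316, B=-0.5788, C=(l²−L²−A²−y'²−z²)/(2L)=-0.4989
  γ=atan2(-0.5788,0.1316)=-1.3472;  ψ=arccos(-0.8405)=2.5689;  θ1=γ+ψ≈1.2217
rotate P by −φ2: (0.0633, 0.0000, -0.5788)
  A cos θ + B sin θ = C:  0.0367·cos θ + -0.5788·sin θ = -0.4198
  √(A²+B²)=0.5800;  θ2 = -1.5074+2.3802 ≈ 0.8728
rotate P by −φ3: (-0.0317, -0.0548, -0.5788)
  e−x'=0.1317;  (l²−L²−(e−x')²−y'²−z²)/2L = -0.4989
  γ=atan2(-0.5788,0.1317)=-1.3471;  ψ=arccos(-0.8405)=2.5691;  θ3=γ+ψ≈1.2219

θ₁ = 1.2217, θ₂ = 0.8728, θ₃ = 1.2219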